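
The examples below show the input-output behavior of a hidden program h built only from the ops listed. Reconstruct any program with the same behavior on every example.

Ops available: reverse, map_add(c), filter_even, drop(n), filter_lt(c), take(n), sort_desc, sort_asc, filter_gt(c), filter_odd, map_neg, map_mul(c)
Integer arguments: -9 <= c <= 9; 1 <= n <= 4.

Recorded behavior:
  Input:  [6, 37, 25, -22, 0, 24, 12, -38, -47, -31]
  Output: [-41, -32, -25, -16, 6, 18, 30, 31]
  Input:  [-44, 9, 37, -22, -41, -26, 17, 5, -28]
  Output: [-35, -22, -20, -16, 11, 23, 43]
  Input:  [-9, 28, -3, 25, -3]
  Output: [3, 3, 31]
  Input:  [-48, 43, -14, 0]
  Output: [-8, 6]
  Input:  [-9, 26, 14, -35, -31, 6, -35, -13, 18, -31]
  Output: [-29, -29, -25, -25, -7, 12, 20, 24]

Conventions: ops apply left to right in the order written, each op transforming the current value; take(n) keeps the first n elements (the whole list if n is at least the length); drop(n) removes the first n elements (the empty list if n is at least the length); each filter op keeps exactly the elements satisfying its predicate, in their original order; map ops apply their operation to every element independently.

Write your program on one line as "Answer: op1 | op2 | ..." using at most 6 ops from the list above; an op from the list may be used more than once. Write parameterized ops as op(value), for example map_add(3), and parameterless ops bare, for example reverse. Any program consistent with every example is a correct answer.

drop(2) | sort_desc | map_neg | reverse | map_neg | map_add(6)

Check, running the answer program on each example:
  [6, 37, 25, -22, 0, 24, 12, -38, -47, -31] -> [25, -22, 0, 24, 12, -38, -47, -31] -> [25, 24, 12, 0, -22, -31, -38, -47] -> [-25, -24, -12, 0, 22, 31, 38, 47] -> [47, 38, 31, 22, 0, -12, -24, -25] -> [-47, -38, -31, -22, 0, 12, 24, 25] -> [-41, -32, -25, -16, 6, 18, 30, 31]
  [-44, 9, 37, -22, -41, -26, 17, 5, -28] -> [37, -22, -41, -26, 17, 5, -28] -> [37, 17, 5, -22, -26, -28, -41] -> [-37, -17, -5, 22, 26, 28, 41] -> [41, 28, 26, 22, -5, -17, -37] -> [-41, -28, -26, -22, 5, 17, 37] -> [-35, -22, -20, -16, 11, 23, 43]
  [-9, 28, -3, 25, -3] -> [-3, 25, -3] -> [25, -3, -3] -> [-25, 3, 3] -> [3, 3, -25] -> [-3, -3, 25] -> [3, 3, 31]
  [-48, 43, -14, 0] -> [-14, 0] -> [0, -14] -> [0, 14] -> [14, 0] -> [-14, 0] -> [-8, 6]
  [-9, 26, 14, -35, -31, 6, -35, -13, 18, -31] -> [14, -35, -31, 6, -35, -13, 18, -31] -> [18, 14, 6, -13, -31, -31, -35, -35] -> [-18, -14, -6, 13, 31, 31, 35, 35] -> [35, 35, 31, 31, 13, -6, -14, -18] -> [-35, -35, -31, -31, -13, 6, 14, 18] -> [-29, -29, -25, -25, -7, 12, 20, 24]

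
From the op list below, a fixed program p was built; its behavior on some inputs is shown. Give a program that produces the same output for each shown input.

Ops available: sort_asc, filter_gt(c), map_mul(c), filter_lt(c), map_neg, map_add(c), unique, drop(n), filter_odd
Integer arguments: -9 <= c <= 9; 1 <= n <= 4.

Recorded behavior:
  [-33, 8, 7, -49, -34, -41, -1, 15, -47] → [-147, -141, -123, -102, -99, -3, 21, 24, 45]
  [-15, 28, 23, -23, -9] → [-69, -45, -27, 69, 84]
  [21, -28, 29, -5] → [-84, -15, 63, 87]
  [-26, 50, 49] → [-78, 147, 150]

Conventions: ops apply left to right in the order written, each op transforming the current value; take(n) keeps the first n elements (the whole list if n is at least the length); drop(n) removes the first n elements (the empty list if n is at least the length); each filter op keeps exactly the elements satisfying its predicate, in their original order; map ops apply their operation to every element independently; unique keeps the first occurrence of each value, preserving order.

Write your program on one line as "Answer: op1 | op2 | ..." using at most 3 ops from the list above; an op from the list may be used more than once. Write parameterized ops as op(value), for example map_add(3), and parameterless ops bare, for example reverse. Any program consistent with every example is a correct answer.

map_mul(3) | sort_asc

Check, running the answer program on each example:
  [-33, 8, 7, -49, -34, -41, -1, 15, -47] -> [-99, 24, 21, -147, -102, -123, -3, 45, -141] -> [-147, -141, -123, -102, -99, -3, 21, 24, 45]
  [-15, 28, 23, -23, -9] -> [-45, 84, 69, -69, -27] -> [-69, -45, -27, 69, 84]
  [21, -28, 29, -5] -> [63, -84, 87, -15] -> [-84, -15, 63, 87]
  [-26, 50, 49] -> [-78, 150, 147] -> [-78, 147, 150]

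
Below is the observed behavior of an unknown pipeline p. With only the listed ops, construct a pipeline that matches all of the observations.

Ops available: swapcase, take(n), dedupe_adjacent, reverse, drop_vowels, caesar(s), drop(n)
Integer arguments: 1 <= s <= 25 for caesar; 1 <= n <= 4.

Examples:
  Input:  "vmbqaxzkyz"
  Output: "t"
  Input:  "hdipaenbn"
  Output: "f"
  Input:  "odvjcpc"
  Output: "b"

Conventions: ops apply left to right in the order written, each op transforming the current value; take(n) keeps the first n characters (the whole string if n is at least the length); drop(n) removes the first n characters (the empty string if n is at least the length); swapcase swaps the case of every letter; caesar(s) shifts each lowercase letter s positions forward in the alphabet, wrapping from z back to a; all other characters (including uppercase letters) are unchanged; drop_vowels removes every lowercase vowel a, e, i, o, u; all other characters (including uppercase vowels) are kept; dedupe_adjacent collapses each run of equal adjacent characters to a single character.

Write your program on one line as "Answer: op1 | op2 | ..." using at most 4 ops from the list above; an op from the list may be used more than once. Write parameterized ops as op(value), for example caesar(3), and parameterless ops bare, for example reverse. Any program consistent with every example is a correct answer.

drop_vowels | caesar(24) | take(1)

Check, running the answer program on each example:
  "vmbqaxzkyz" -> "vmbqxzkyz" -> "tkzovxiwx" -> "t"
  "hdipaenbn" -> "hdpnbn" -> "fbnlzl" -> "f"
  "odvjcpc" -> "dvjcpc" -> "bthana" -> "b"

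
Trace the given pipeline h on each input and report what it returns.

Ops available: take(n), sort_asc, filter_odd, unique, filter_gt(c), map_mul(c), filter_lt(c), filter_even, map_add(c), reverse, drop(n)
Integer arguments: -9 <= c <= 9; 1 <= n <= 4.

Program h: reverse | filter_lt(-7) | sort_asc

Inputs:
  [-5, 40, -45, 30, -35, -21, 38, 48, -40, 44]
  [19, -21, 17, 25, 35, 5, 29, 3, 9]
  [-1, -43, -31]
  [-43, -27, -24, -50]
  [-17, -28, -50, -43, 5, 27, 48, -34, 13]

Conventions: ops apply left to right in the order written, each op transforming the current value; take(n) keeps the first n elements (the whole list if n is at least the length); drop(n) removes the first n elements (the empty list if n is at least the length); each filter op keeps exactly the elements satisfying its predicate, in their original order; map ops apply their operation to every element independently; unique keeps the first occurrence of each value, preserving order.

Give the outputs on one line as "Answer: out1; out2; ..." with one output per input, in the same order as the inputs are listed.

[-45, -40, -35, -21]; [-21]; [-43, -31]; [-50, -43, -27, -24]; [-50, -43, -34, -28, -17]

Execution, op by op:
  [-5, 40, -45, 30, -35, -21, 38, 48, -40, 44] -> [44, -40, 48, 38, -21, -35, 30, -45, 40, -5] -> [-40, -21, -35, -45] -> [-45, -40, -35, -21]
  [19, -21, 17, 25, 35, 5, 29, 3, 9] -> [9, 3, 29, 5, 35, 25, 17, -21, 19] -> [-21] -> [-21]
  [-1, -43, -31] -> [-31, -43, -1] -> [-31, -43] -> [-43, -31]
  [-43, -27, -24, -50] -> [-50, -24, -27, -43] -> [-50, -24, -27, -43] -> [-50, -43, -27, -24]
  [-17, -28, -50, -43, 5, 27, 48, -34, 13] -> [13, -34, 48, 27, 5, -43, -50, -28, -17] -> [-34, -43, -50, -28, -17] -> [-50, -43, -34, -28, -17]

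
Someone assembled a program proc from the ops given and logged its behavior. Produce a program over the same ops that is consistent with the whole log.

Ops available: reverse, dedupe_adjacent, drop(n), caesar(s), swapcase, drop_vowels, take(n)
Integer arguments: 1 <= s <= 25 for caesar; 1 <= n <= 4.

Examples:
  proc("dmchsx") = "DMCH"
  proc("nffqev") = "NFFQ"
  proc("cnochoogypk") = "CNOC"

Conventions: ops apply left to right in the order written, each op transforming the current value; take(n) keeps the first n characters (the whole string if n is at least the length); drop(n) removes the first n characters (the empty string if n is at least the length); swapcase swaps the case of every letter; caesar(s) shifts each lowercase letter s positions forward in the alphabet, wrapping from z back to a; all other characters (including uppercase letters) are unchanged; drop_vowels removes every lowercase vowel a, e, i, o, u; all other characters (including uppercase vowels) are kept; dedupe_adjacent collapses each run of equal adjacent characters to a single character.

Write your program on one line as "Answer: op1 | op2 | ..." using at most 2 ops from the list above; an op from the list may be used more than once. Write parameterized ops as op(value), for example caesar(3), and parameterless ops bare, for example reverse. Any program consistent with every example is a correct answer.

take(4) | swapcase

Check, running the answer program on each example:
  "dmchsx" -> "dmch" -> "DMCH"
  "nffqev" -> "nffq" -> "NFFQ"
  "cnochoogypk" -> "cnoc" -> "CNOC"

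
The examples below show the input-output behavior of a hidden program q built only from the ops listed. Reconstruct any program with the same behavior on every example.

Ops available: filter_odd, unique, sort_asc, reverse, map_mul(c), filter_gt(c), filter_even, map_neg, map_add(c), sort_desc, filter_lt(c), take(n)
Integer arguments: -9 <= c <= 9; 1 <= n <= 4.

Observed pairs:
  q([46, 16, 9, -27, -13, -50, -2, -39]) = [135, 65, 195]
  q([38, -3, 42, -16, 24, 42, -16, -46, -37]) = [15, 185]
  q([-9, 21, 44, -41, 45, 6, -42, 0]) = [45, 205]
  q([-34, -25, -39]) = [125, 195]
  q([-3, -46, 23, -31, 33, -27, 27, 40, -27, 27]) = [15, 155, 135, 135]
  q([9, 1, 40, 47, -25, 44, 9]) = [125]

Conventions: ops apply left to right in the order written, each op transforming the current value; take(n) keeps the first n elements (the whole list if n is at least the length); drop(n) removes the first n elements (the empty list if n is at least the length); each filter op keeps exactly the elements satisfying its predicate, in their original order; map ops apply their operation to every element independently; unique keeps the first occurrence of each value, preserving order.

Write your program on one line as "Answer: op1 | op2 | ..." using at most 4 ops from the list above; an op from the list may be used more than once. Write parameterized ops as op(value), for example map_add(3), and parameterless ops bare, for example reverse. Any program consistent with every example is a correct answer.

filter_odd | map_mul(-5) | filter_gt(3)

Check, running the answer program on each example:
  [46, 16, 9, -27, -13, -50, -2, -39] -> [9, -27, -13, -39] -> [-45, 135, 65, 195] -> [135, 65, 195]
  [38, -3, 42, -16, 24, 42, -16, -46, -37] -> [-3, -37] -> [15, 185] -> [15, 185]
  [-9, 21, 44, -41, 45, 6, -42, 0] -> [-9, 21, -41, 45] -> [45, -105, 205, -225] -> [45, 205]
  [-34, -25, -39] -> [-25, -39] -> [125, 195] -> [125, 195]
  [-3, -46, 23, -31, 33, -27, 27, 40, -27, 27] -> [-3, 23, -31, 33, -27, 27, -27, 27] -> [15, -115, 155, -165, 135, -135, 135, -135] -> [15, 155, 135, 135]
  [9, 1, 40, 47, -25, 44, 9] -> [9, 1, 47, -25, 9] -> [-45, -5, -235, 125, -45] -> [125]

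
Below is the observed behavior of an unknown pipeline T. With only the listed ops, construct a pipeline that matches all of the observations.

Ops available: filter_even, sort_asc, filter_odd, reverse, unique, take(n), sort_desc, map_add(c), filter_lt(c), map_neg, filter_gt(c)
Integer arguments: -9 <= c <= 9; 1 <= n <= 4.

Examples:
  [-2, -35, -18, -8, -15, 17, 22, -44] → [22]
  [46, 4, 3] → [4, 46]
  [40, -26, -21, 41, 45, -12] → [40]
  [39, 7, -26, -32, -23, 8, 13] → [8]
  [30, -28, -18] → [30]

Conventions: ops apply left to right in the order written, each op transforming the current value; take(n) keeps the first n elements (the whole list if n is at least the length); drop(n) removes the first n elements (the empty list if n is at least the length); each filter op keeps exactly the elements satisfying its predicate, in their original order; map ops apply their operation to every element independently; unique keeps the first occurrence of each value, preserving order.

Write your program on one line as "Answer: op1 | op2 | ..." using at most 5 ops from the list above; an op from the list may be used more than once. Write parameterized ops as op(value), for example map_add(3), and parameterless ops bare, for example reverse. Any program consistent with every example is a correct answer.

filter_gt(-1) | sort_desc | sort_asc | filter_even

Check, running the answer program on each example:
  [-2, -35, -18, -8, -15, 17, 22, -44] -> [17, 22] -> [22, 17] -> [17, 22] -> [22]
  [46, 4, 3] -> [46, 4, 3] -> [46, 4, 3] -> [3, 4, 46] -> [4, 46]
  [40, -26, -21, 41, 45, -12] -> [40, 41, 45] -> [45, 41, 40] -> [40, 41, 45] -> [40]
  [39, 7, -26, -32, -23, 8, 13] -> [39, 7, 8, 13] -> [39, 13, 8, 7] -> [7, 8, 13, 39] -> [8]
  [30, -28, -18] -> [30] -> [30] -> [30] -> [30]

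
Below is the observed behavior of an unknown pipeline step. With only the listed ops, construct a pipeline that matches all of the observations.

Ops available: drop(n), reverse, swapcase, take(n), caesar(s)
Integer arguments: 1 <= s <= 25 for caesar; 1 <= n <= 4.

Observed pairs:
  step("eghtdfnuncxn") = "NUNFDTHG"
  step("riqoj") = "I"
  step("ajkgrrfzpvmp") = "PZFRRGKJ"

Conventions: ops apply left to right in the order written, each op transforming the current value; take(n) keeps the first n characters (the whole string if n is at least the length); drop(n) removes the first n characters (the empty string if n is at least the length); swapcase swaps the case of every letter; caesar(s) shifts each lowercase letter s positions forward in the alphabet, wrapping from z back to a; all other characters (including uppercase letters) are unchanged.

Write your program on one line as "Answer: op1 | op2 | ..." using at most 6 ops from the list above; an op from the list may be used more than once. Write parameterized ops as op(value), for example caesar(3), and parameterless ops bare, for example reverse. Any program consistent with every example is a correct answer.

swapcase | drop(1) | swapcase | reverse | swapcase | drop(3)

Check, running the answer program on each example:
  "eghtdfnuncxn" -> "EGHTDFNUNCXN" -> "GHTDFNUNCXN" -> "ghtdfnuncxn" -> "nxcnunfdthg" -> "NXCNUNFDTHG" -> "NUNFDTHG"
  "riqoj" -> "RIQOJ" -> "IQOJ" -> "iqoj" -> "joqi" -> "JOQI" -> "I"
  "ajkgrrfzpvmp" -> "AJKGRRFZPVMP" -> "JKGRRFZPVMP" -> "jkgrrfzpvmp" -> "pmvpzfrrgkj" -> "PMVPZFRRGKJ" -> "PZFRRGKJ"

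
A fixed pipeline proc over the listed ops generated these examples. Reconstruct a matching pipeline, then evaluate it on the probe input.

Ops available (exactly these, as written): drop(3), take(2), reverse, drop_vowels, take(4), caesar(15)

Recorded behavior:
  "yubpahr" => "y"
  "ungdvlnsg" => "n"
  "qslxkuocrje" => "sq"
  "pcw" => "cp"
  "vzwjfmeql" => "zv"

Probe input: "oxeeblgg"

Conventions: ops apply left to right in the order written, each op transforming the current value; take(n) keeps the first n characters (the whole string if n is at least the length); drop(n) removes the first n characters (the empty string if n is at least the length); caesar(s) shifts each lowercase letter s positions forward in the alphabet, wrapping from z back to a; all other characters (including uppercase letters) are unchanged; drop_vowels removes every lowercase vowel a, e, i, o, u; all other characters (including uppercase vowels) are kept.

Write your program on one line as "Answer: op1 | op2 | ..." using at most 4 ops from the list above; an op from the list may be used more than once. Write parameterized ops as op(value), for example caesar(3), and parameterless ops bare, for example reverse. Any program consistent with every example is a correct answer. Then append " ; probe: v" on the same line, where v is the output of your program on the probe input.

take(2) | reverse | drop_vowels ; probe: "x"

Check, running the answer program on each example:
  "yubpahr" -> "yu" -> "uy" -> "y"
  "ungdvlnsg" -> "un" -> "nu" -> "n"
  "qslxkuocrje" -> "qs" -> "sq" -> "sq"
  "pcw" -> "pc" -> "cp" -> "cp"
  "vzwjfmeql" -> "vz" -> "zv" -> "zv"
  probe: "oxeeblgg" -> "ox" -> "xo" -> "x"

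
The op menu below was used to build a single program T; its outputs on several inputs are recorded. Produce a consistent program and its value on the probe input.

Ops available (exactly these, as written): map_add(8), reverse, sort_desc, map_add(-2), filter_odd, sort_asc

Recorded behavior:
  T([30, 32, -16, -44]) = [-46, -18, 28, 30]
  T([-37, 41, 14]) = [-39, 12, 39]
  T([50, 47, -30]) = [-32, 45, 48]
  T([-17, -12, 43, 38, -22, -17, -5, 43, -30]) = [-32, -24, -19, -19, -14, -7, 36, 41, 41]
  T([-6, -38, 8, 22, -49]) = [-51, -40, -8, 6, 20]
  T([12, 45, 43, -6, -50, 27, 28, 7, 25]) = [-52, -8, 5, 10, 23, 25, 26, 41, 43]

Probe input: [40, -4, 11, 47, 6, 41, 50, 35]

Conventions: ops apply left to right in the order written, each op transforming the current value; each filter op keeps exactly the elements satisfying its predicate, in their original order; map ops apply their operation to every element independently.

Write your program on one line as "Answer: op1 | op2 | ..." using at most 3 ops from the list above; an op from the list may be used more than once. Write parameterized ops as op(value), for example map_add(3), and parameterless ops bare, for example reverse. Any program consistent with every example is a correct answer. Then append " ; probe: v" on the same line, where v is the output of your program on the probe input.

sort_desc | sort_asc | map_add(-2) ; probe: [-6, 4, 9, 33, 38, 39, 45, 48]

Check, running the answer program on each example:
  [30, 32, -16, -44] -> [32, 30, -16, -44] -> [-44, -16, 30, 32] -> [-46, -18, 28, 30]
  [-37, 41, 14] -> [41, 14, -37] -> [-37, 14, 41] -> [-39, 12, 39]
  [50, 47, -30] -> [50, 47, -30] -> [-30, 47, 50] -> [-32, 45, 48]
  [-17, -12, 43, 38, -22, -17, -5, 43, -30] -> [43, 43, 38, -5, -12, -17, -17, -22, -30] -> [-30, -22, -17, -17, -12, -5, 38, 43, 43] -> [-32, -24, -19, -19, -14, -7, 36, 41, 41]
  [-6, -38, 8, 22, -49] -> [22, 8, -6, -38, -49] -> [-49, -38, -6, 8, 22] -> [-51, -40, -8, 6, 20]
  [12, 45, 43, -6, -50, 27, 28, 7, 25] -> [45, 43, 28, 27, 25, 12, 7, -6, -50] -> [-50, -6, 7, 12, 25, 27, 28, 43, 45] -> [-52, -8, 5, 10, 23, 25, 26, 41, 43]
  probe: [40, -4, 11, 47, 6, 41, 50, 35] -> [50, 47, 41, 40, 35, 11, 6, -4] -> [-4, 6, 11, 35, 40, 41, 47, 50] -> [-6, 4, 9, 33, 38, 39, 45, 48]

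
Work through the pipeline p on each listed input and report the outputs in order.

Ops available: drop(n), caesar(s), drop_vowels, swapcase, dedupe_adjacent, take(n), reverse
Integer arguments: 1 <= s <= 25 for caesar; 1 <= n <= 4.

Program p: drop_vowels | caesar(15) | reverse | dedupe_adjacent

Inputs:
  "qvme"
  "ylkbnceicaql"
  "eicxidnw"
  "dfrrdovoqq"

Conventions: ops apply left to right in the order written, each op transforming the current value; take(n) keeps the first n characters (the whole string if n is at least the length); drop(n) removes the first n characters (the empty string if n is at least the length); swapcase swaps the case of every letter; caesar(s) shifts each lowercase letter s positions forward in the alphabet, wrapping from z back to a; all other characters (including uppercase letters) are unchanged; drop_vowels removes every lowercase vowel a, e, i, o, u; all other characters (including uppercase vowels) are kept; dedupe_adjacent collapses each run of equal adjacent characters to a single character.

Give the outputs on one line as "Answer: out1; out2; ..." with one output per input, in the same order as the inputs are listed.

Execution, op by op:
  "qvme" -> "qvm" -> "fkb" -> "bkf" -> "bkf"
  "ylkbnceicaql" -> "ylkbnccql" -> "nazqcrrfa" -> "afrrcqzan" -> "afrcqzan"
  "eicxidnw" -> "cxdnw" -> "rmscl" -> "lcsmr" -> "lcsmr"
  "dfrrdovoqq" -> "dfrrdvqq" -> "suggskff" -> "ffksggus" -> "fksgus"

"bkf"; "afrcqzan"; "lcsmr"; "fksgus"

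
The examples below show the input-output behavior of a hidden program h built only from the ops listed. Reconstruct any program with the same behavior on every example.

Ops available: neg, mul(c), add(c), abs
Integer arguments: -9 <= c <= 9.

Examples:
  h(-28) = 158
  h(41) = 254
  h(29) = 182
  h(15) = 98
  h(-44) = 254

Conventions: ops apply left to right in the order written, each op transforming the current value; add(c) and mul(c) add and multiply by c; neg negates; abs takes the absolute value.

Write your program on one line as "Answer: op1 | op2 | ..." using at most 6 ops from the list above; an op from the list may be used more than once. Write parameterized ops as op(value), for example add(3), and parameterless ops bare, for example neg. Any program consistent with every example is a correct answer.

mul(-6) | neg | add(9) | abs | add(-1)

Check, running the answer program on each example:
  -28 -> 168 -> -168 -> -159 -> 159 -> 158
  41 -> -246 -> 246 -> 255 -> 255 -> 254
  29 -> -174 -> 174 -> 183 -> 183 -> 182
  15 -> -90 -> 90 -> 99 -> 99 -> 98
  -44 -> 264 -> -264 -> -255 -> 255 -> 254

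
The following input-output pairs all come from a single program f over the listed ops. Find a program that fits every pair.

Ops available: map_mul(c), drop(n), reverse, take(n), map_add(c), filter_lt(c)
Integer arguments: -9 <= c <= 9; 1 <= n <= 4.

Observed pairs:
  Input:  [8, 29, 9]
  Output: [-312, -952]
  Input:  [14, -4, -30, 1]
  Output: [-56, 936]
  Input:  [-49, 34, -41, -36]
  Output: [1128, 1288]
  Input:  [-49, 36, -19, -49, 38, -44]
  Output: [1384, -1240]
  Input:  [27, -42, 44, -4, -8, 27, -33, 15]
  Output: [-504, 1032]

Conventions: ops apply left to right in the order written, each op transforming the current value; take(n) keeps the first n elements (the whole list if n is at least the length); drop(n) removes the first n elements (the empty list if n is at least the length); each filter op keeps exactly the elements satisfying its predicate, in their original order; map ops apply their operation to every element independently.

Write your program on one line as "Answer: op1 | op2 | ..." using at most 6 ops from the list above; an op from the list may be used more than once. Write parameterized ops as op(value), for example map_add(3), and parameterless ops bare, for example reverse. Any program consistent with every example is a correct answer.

reverse | map_mul(-4) | map_add(-3) | take(2) | map_mul(8)

Check, running the answer program on each example:
  [8, 29, 9] -> [9, 29, 8] -> [-36, -116, -32] -> [-39, -119, -35] -> [-39, -119] -> [-312, -952]
  [14, -4, -30, 1] -> [1, -30, -4, 14] -> [-4, 120, 16, -56] -> [-7, 117, 13, -59] -> [-7, 117] -> [-56, 936]
  [-49, 34, -41, -36] -> [-36, -41, 34, -49] -> [144, 164, -136, 196] -> [141, 161, -139, 193] -> [141, 161] -> [1128, 1288]
  [-49, 36, -19, -49, 38, -44] -> [-44, 38, -49, -19, 36, -49] -> [176, -152, 196, 76, -144, 196] -> [173, -155, 193, 73, -147, 193] -> [173, -155] -> [1384, -1240]
  [27, -42, 44, -4, -8, 27, -33, 15] -> [15, -33, 27, -8, -4, 44, -42, 27] -> [-60, 132, -108, 32, 16, -176, 168, -108] -> [-63, 129, -111, 29, 13, -179, 165, -111] -> [-63, 129] -> [-504, 1032]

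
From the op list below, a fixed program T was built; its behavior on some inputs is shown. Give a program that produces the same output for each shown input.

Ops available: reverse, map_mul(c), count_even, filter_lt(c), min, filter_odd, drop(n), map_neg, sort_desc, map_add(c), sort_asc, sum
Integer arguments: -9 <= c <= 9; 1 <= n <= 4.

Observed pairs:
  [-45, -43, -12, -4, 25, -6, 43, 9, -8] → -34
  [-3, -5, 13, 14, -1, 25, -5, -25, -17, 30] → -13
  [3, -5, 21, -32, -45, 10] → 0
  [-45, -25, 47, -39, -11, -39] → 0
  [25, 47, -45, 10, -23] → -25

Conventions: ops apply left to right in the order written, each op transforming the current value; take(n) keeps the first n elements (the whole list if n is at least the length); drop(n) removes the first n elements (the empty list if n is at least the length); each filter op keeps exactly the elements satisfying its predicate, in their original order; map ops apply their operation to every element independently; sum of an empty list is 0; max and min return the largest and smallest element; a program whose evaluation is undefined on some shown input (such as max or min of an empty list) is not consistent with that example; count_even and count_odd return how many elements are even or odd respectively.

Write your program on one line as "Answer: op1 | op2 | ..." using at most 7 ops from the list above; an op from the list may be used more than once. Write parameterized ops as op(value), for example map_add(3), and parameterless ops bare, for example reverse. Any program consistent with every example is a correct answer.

sort_desc | map_neg | filter_odd | drop(1) | filter_lt(-8) | sum

Check, running the answer program on each example:
  [-45, -43, -12, -4, 25, -6, 43, 9, -8] -> [43, 25, 9, -4, -6, -8, -12, -43, -45] -> [-43, -25, -9, 4, 6, 8, 12, 43, 45] -> [-43, -25, -9, 43, 45] -> [-25, -9, 43, 45] -> [-25, -9] -> -34
  [-3, -5, 13, 14, -1, 25, -5, -25, -17, 30] -> [30, 25, 14, 13, -1, -3, -5, -5, -17, -25] -> [-30, -25, -14, -13, 1, 3, 5, 5, 17, 25] -> [-25, -13, 1, 3, 5, 5, 17, 25] -> [-13, 1, 3, 5, 5, 17, 25] -> [-13] -> -13
  [3, -5, 21, -32, -45, 10] -> [21, 10, 3, -5, -32, -45] -> [-21, -10, -3, 5, 32, 45] -> [-21, -3, 5, 45] -> [-3, 5, 45] -> [] -> 0
  [-45, -25, 47, -39, -11, -39] -> [47, -11, -25, -39, -39, -45] -> [-47, 11, 25, 39, 39, 45] -> [-47, 11, 25, 39, 39, 45] -> [11, 25, 39, 39, 45] -> [] -> 0
  [25, 47, -45, 10, -23] -> [47, 25, 10, -23, -45] -> [-47, -25, -10, 23, 45] -> [-47, -25, 23, 45] -> [-25, 23, 45] -> [-25] -> -25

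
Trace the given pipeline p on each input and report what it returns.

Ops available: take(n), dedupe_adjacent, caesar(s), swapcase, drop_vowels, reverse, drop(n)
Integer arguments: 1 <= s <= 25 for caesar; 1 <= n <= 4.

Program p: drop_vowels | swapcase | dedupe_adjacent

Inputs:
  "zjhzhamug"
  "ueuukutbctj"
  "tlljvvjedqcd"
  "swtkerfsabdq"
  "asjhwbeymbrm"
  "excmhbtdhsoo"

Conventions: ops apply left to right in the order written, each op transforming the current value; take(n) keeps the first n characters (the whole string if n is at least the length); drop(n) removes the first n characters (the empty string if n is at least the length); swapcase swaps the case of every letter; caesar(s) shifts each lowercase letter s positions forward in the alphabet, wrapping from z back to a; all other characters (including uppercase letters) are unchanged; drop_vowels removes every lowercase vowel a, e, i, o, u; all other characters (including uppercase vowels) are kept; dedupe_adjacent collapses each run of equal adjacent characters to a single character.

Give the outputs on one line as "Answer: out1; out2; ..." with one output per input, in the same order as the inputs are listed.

Execution, op by op:
  "zjhzhamug" -> "zjhzhmg" -> "ZJHZHMG" -> "ZJHZHMG"
  "ueuukutbctj" -> "ktbctj" -> "KTBCTJ" -> "KTBCTJ"
  "tlljvvjedqcd" -> "tlljvvjdqcd" -> "TLLJVVJDQCD" -> "TLJVJDQCD"
  "swtkerfsabdq" -> "swtkrfsbdq" -> "SWTKRFSBDQ" -> "SWTKRFSBDQ"
  "asjhwbeymbrm" -> "sjhwbymbrm" -> "SJHWBYMBRM" -> "SJHWBYMBRM"
  "excmhbtdhsoo" -> "xcmhbtdhs" -> "XCMHBTDHS" -> "XCMHBTDHS"

"ZJHZHMG"; "KTBCTJ"; "TLJVJDQCD"; "SWTKRFSBDQ"; "SJHWBYMBRM"; "XCMHBTDHS"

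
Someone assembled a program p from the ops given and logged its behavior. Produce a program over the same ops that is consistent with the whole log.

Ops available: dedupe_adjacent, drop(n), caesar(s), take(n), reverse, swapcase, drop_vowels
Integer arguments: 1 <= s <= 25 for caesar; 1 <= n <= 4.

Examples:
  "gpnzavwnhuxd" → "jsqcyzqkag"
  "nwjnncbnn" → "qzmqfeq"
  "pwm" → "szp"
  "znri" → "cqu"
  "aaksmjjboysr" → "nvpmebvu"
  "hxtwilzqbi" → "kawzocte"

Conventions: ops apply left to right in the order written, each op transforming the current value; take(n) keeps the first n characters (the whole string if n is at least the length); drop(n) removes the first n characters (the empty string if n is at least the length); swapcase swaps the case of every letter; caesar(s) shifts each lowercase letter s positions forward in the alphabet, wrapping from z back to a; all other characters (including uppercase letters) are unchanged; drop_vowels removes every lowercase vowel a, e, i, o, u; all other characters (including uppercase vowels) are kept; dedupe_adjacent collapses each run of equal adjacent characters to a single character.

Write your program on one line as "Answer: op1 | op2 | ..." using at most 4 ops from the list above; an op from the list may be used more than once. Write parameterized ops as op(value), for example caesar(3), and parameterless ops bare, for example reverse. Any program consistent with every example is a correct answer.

drop_vowels | dedupe_adjacent | caesar(3)

Check, running the answer program on each example:
  "gpnzavwnhuxd" -> "gpnzvwnhxd" -> "gpnzvwnhxd" -> "jsqcyzqkag"
  "nwjnncbnn" -> "nwjnncbnn" -> "nwjncbn" -> "qzmqfeq"
  "pwm" -> "pwm" -> "pwm" -> "szp"
  "znri" -> "znr" -> "znr" -> "cqu"
  "aaksmjjboysr" -> "ksmjjbysr" -> "ksmjbysr" -> "nvpmebvu"
  "hxtwilzqbi" -> "hxtwlzqb" -> "hxtwlzqb" -> "kawzocte"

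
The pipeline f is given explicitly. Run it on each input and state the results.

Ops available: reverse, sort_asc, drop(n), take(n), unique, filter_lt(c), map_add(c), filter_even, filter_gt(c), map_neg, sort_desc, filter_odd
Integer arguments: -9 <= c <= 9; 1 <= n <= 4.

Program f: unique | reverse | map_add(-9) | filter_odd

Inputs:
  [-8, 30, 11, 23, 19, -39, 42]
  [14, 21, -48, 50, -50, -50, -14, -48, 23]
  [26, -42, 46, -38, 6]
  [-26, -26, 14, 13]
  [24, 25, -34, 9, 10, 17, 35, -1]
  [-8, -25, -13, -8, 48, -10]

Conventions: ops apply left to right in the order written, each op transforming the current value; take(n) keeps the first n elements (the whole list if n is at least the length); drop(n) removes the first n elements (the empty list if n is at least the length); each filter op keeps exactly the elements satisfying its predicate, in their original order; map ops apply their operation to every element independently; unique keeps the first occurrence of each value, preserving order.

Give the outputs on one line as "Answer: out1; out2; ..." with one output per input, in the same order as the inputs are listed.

Execution, op by op:
  [-8, 30, 11, 23, 19, -39, 42] -> [-8, 30, 11, 23, 19, -39, 42] -> [42, -39, 19, 23, 11, 30, -8] -> [33, -48, 10, 14, 2, 21, -17] -> [33, 21, -17]
  [14, 21, -48, 50, -50, -50, -14, -48, 23] -> [14, 21, -48, 50, -50, -14, 23] -> [23, -14, -50, 50, -48, 21, 14] -> [14, -23, -59, 41, -57, 12, 5] -> [-23, -59, 41, -57, 5]
  [26, -42, 46, -38, 6] -> [26, -42, 46, -38, 6] -> [6, -38, 46, -42, 26] -> [-3, -47, 37, -51, 17] -> [-3, -47, 37, -51, 17]
  [-26, -26, 14, 13] -> [-26, 14, 13] -> [13, 14, -26] -> [4, 5, -35] -> [5, -35]
  [24, 25, -34, 9, 10, 17, 35, -1] -> [24, 25, -34, 9, 10, 17, 35, -1] -> [-1, 35, 17, 10, 9, -34, 25, 24] -> [-10, 26, 8, 1, 0, -43, 16, 15] -> [1, -43, 15]
  [-8, -25, -13, -8, 48, -10] -> [-8, -25, -13, 48, -10] -> [-10, 48, -13, -25, -8] -> [-19, 39, -22, -34, -17] -> [-19, 39, -17]

[33, 21, -17]; [-23, -59, 41, -57, 5]; [-3, -47, 37, -51, 17]; [5, -35]; [1, -43, 15]; [-19, 39, -17]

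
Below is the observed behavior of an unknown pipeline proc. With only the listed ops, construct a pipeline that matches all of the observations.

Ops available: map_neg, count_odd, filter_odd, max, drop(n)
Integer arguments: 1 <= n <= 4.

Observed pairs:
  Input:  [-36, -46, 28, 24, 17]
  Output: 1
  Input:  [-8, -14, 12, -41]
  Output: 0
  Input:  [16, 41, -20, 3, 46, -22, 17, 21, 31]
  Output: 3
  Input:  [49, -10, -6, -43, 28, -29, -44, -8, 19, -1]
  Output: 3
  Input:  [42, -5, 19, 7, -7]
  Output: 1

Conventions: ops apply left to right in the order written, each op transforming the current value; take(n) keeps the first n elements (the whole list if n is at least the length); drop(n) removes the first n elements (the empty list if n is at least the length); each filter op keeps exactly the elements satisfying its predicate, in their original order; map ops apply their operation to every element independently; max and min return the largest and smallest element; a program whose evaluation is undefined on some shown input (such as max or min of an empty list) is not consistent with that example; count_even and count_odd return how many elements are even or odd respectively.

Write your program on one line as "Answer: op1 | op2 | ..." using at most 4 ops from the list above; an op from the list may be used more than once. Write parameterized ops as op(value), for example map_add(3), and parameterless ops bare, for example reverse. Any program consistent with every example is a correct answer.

drop(4) | map_neg | count_odd

Check, running the answer program on each example:
  [-36, -46, 28, 24, 17] -> [17] -> [-17] -> 1
  [-8, -14, 12, -41] -> [] -> [] -> 0
  [16, 41, -20, 3, 46, -22, 17, 21, 31] -> [46, -22, 17, 21, 31] -> [-46, 22, -17, -21, -31] -> 3
  [49, -10, -6, -43, 28, -29, -44, -8, 19, -1] -> [28, -29, -44, -8, 19, -1] -> [-28, 29, 44, 8, -19, 1] -> 3
  [42, -5, 19, 7, -7] -> [-7] -> [7] -> 1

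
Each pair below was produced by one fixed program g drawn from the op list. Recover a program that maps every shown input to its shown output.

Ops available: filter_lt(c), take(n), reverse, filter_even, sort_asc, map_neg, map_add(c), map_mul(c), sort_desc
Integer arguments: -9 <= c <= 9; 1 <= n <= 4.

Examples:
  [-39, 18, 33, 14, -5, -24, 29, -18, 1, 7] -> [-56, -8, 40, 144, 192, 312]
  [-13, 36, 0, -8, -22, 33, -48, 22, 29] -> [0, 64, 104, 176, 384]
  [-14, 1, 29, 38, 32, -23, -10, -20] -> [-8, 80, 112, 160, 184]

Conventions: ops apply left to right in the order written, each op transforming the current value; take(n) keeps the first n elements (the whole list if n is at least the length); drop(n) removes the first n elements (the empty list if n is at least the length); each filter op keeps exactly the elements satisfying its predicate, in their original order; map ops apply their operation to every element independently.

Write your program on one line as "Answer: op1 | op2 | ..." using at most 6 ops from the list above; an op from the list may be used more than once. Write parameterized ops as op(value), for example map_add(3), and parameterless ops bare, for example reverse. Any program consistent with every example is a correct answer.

reverse | sort_asc | filter_lt(9) | reverse | map_mul(-8)

Check, running the answer program on each example:
  [-39, 18, 33, 14, -5, -24, 29, -18, 1, 7] -> [7, 1, -18, 29, -24, -5, 14, 33, 18, -39] -> [-39, -24, -18, -5, 1, 7, 14, 18, 29, 33] -> [-39, -24, -18, -5, 1, 7] -> [7, 1, -5, -18, -24, -39] -> [-56, -8, 40, 144, 192, 312]
  [-13, 36, 0, -8, -22, 33, -48, 22, 29] -> [29, 22, -48, 33, -22, -8, 0, 36, -13] -> [-48, -22, -13, -8, 0, 22, 29, 33, 36] -> [-48, -22, -13, -8, 0] -> [0, -8, -13, -22, -48] -> [0, 64, 104, 176, 384]
  [-14, 1, 29, 38, 32, -23, -10, -20] -> [-20, -10, -23, 32, 38, 29, 1, -14] -> [-23, -20, -14, -10, 1, 29, 32, 38] -> [-23, -20, -14, -10, 1] -> [1, -10, -14, -20, -23] -> [-8, 80, 112, 160, 184]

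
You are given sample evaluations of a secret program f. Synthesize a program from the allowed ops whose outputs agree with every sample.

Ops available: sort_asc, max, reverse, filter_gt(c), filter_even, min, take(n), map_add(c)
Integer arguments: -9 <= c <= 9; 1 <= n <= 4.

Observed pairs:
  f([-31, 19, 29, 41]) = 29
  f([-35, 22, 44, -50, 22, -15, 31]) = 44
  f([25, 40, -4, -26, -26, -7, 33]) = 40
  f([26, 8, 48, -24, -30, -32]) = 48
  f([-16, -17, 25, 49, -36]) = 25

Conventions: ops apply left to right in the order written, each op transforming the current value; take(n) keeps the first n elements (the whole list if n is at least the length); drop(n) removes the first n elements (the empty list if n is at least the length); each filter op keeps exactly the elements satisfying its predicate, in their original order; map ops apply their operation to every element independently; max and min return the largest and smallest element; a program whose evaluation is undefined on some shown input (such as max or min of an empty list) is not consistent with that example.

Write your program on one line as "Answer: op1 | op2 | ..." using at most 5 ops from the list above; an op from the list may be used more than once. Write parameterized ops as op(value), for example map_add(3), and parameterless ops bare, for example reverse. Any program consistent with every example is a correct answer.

take(3) | sort_asc | reverse | max

Check, running the answer program on each example:
  [-31, 19, 29, 41] -> [-31, 19, 29] -> [-31, 19, 29] -> [29, 19, -31] -> 29
  [-35, 22, 44, -50, 22, -15, 31] -> [-35, 22, 44] -> [-35, 22, 44] -> [44, 22, -35] -> 44
  [25, 40, -4, -26, -26, -7, 33] -> [25, 40, -4] -> [-4, 25, 40] -> [40, 25, -4] -> 40
  [26, 8, 48, -24, -30, -32] -> [26, 8, 48] -> [8, 26, 48] -> [48, 26, 8] -> 48
  [-16, -17, 25, 49, -36] -> [-16, -17, 25] -> [-17, -16, 25] -> [25, -16, -17] -> 25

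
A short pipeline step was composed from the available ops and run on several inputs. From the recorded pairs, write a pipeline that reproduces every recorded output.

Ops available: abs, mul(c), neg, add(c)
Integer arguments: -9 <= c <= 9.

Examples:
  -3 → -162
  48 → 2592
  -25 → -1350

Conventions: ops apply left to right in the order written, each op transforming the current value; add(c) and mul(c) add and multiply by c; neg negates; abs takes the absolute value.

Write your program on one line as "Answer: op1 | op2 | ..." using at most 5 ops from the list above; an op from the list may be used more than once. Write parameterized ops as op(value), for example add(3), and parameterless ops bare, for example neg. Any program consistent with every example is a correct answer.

neg | mul(3) | mul(6) | mul(-3)

Check, running the answer program on each example:
  -3 -> 3 -> 9 -> 54 -> -162
  48 -> -48 -> -144 -> -864 -> 2592
  -25 -> 25 -> 75 -> 450 -> -1350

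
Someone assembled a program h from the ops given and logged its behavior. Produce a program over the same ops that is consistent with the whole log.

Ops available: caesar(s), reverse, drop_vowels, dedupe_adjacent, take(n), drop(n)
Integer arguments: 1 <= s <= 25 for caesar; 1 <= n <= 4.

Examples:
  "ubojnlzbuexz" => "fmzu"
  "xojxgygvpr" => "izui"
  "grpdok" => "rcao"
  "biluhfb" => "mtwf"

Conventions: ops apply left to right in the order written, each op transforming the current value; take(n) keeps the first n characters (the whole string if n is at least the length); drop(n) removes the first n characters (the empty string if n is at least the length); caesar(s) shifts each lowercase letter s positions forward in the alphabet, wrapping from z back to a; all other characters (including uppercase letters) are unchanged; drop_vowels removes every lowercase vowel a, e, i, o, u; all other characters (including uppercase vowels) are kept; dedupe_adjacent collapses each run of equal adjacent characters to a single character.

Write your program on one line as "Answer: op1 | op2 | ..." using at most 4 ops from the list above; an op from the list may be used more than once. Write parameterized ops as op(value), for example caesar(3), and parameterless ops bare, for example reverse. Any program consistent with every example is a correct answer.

caesar(5) | take(4) | caesar(6)

Check, running the answer program on each example:
  "ubojnlzbuexz" -> "zgtosqegzjce" -> "zgto" -> "fmzu"
  "xojxgygvpr" -> "ctocldlauw" -> "ctoc" -> "izui"
  "grpdok" -> "lwuitp" -> "lwui" -> "rcao"
  "biluhfb" -> "gnqzmkg" -> "gnqz" -> "mtwf"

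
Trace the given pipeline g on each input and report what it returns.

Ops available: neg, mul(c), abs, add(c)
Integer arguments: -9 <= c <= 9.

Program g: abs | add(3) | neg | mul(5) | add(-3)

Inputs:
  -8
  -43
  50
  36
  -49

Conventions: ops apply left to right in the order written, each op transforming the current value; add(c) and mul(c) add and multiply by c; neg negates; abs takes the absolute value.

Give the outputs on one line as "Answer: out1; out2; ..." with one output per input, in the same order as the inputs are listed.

Execution, op by op:
  -8 -> 8 -> 11 -> -11 -> -55 -> -58
  -43 -> 43 -> 46 -> -46 -> -230 -> -233
  50 -> 50 -> 53 -> -53 -> -265 -> -268
  36 -> 36 -> 39 -> -39 -> -195 -> -198
  -49 -> 49 -> 52 -> -52 -> -260 -> -263

-58; -233; -268; -198; -263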